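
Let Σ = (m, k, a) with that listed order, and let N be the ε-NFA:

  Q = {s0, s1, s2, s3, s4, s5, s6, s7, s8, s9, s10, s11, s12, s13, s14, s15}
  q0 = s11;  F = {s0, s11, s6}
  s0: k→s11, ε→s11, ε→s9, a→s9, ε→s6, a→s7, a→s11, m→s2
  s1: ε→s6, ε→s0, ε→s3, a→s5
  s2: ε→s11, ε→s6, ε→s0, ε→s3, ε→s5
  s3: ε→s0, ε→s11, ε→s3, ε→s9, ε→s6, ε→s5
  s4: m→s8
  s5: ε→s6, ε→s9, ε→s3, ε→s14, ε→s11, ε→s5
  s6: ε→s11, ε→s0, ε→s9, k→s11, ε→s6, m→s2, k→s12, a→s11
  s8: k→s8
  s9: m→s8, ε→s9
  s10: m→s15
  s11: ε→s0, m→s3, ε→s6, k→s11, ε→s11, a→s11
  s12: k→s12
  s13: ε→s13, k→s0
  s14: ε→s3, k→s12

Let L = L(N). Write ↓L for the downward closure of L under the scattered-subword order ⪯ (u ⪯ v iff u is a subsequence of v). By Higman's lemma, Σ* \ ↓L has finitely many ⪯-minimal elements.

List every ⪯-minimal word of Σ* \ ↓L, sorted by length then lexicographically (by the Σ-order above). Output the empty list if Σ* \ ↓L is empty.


min(Σ*\↓L) = [].

|Q|=16, |F|=3, |δ|=53 (33 ε).
min D↑ (1 st, q0=0, F={}): 0:m→0,k→0,a→0 [Hopcroft].
L(D↑) = ∅; no obstructions.


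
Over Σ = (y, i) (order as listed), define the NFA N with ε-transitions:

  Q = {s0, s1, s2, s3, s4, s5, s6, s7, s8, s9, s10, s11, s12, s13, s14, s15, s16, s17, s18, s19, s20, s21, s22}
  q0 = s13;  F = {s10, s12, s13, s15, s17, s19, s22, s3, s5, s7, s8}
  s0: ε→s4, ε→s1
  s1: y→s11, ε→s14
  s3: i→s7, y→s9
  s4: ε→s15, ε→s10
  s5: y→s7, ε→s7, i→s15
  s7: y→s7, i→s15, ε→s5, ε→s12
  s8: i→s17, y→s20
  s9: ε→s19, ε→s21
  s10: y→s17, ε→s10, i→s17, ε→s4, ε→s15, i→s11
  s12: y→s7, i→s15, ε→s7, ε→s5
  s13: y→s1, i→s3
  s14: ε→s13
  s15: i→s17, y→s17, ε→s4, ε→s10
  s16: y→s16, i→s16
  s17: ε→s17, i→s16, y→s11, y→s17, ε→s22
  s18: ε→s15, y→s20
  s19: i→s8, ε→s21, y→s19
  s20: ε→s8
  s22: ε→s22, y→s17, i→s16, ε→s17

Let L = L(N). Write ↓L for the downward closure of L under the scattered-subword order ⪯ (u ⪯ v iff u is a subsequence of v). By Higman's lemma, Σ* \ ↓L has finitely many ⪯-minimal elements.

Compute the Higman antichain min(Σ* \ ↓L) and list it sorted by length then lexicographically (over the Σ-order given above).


|Q|=23, |F|=11, |δ|=53 (25 ε).
min D↑ (8 st, q0=0, F={7}): 0:y→0,i→1 1:y→2,i→3 2:y→2,i→4 3:y→3,i→5 4:y→4,i→6 5:y→6,i→6 6:y→6,i→7 7:y→7,i→7 (ε-aug+det+¬).
'iyiii': |S_i|=[19, 16, 15, 9, 4, 1] end={s16} rej; 5/5 del acc.
'iiiyi': |S_i|=[19, 16, 12, 7, 4, 1] end={s16} — reject; 5/5 del acc.
'iiiii': |S_i|=[19, 16, 12, 7, 4, 1] end={s16} rej; 5/5 deletions ∈↓L.
3 words, ⪯-incomp.

Antichain: [iyiii, iiiyi, iiiii].


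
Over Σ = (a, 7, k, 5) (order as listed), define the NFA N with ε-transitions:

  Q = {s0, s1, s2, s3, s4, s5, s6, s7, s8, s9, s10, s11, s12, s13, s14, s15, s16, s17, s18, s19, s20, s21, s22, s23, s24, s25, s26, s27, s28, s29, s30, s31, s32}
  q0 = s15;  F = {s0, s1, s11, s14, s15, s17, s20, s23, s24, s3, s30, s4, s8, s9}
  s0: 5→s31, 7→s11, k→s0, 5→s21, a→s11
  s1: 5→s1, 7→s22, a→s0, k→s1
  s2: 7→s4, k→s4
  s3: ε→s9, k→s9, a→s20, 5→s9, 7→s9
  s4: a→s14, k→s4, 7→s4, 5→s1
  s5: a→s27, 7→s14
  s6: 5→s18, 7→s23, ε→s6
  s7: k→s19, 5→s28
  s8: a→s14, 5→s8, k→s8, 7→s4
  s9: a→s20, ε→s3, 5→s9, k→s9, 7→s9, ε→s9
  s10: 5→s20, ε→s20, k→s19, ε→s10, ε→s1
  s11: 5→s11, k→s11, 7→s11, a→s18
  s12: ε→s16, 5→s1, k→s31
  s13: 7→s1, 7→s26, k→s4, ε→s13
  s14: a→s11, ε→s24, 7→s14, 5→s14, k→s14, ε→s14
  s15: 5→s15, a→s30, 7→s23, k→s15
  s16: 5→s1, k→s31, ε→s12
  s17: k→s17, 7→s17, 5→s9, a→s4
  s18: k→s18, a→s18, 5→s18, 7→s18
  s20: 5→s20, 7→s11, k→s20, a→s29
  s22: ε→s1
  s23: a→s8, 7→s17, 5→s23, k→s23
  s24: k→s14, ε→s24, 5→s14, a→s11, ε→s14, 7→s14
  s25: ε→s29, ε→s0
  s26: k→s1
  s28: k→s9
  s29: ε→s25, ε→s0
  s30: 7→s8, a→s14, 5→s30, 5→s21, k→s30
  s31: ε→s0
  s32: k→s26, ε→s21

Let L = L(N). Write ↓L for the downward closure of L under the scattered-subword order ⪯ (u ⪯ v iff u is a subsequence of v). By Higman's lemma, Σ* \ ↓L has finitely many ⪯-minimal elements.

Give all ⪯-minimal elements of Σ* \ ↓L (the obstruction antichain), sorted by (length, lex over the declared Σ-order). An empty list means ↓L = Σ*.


|Q|=33, |F|=14, |δ|=103 (21 ε).
min D↑ (13 st, q0=0, F={9}): 0:a→1,7→2,k→0,5→0 1:a→3,7→4,k→1,5→1 2:a→4,7→5,k→2,5→2 3:a→6,7→3,k→3,5→3 4:a→3,7→7,k→4,5→4 5:a→7,7→5,k→5,5→8 6:a→9,7→6,k→6,5→6 7:a→3,7→7,k→7,5→10 8:a→11,7→8,k→8,5→8 9:a→9,7→9,k→9,5→9 10:a→12,7→10,k→10,5→10 11:a→12,7→6,k→11,5→11 12:a→6,7→6,k→12,5→12.
'aaaa': |S_i|=[20, 15, 9, 2, 1] end={s18} — reject; 4/4 single-dels accept.
'775a7a': |S_i|=[20, 18, 16, 14, 8, 2, 1] end={s18} rej; 6/6 deletions ∈↓L.
2 minimals (antichain).

A = [aaaa, 775a7a].


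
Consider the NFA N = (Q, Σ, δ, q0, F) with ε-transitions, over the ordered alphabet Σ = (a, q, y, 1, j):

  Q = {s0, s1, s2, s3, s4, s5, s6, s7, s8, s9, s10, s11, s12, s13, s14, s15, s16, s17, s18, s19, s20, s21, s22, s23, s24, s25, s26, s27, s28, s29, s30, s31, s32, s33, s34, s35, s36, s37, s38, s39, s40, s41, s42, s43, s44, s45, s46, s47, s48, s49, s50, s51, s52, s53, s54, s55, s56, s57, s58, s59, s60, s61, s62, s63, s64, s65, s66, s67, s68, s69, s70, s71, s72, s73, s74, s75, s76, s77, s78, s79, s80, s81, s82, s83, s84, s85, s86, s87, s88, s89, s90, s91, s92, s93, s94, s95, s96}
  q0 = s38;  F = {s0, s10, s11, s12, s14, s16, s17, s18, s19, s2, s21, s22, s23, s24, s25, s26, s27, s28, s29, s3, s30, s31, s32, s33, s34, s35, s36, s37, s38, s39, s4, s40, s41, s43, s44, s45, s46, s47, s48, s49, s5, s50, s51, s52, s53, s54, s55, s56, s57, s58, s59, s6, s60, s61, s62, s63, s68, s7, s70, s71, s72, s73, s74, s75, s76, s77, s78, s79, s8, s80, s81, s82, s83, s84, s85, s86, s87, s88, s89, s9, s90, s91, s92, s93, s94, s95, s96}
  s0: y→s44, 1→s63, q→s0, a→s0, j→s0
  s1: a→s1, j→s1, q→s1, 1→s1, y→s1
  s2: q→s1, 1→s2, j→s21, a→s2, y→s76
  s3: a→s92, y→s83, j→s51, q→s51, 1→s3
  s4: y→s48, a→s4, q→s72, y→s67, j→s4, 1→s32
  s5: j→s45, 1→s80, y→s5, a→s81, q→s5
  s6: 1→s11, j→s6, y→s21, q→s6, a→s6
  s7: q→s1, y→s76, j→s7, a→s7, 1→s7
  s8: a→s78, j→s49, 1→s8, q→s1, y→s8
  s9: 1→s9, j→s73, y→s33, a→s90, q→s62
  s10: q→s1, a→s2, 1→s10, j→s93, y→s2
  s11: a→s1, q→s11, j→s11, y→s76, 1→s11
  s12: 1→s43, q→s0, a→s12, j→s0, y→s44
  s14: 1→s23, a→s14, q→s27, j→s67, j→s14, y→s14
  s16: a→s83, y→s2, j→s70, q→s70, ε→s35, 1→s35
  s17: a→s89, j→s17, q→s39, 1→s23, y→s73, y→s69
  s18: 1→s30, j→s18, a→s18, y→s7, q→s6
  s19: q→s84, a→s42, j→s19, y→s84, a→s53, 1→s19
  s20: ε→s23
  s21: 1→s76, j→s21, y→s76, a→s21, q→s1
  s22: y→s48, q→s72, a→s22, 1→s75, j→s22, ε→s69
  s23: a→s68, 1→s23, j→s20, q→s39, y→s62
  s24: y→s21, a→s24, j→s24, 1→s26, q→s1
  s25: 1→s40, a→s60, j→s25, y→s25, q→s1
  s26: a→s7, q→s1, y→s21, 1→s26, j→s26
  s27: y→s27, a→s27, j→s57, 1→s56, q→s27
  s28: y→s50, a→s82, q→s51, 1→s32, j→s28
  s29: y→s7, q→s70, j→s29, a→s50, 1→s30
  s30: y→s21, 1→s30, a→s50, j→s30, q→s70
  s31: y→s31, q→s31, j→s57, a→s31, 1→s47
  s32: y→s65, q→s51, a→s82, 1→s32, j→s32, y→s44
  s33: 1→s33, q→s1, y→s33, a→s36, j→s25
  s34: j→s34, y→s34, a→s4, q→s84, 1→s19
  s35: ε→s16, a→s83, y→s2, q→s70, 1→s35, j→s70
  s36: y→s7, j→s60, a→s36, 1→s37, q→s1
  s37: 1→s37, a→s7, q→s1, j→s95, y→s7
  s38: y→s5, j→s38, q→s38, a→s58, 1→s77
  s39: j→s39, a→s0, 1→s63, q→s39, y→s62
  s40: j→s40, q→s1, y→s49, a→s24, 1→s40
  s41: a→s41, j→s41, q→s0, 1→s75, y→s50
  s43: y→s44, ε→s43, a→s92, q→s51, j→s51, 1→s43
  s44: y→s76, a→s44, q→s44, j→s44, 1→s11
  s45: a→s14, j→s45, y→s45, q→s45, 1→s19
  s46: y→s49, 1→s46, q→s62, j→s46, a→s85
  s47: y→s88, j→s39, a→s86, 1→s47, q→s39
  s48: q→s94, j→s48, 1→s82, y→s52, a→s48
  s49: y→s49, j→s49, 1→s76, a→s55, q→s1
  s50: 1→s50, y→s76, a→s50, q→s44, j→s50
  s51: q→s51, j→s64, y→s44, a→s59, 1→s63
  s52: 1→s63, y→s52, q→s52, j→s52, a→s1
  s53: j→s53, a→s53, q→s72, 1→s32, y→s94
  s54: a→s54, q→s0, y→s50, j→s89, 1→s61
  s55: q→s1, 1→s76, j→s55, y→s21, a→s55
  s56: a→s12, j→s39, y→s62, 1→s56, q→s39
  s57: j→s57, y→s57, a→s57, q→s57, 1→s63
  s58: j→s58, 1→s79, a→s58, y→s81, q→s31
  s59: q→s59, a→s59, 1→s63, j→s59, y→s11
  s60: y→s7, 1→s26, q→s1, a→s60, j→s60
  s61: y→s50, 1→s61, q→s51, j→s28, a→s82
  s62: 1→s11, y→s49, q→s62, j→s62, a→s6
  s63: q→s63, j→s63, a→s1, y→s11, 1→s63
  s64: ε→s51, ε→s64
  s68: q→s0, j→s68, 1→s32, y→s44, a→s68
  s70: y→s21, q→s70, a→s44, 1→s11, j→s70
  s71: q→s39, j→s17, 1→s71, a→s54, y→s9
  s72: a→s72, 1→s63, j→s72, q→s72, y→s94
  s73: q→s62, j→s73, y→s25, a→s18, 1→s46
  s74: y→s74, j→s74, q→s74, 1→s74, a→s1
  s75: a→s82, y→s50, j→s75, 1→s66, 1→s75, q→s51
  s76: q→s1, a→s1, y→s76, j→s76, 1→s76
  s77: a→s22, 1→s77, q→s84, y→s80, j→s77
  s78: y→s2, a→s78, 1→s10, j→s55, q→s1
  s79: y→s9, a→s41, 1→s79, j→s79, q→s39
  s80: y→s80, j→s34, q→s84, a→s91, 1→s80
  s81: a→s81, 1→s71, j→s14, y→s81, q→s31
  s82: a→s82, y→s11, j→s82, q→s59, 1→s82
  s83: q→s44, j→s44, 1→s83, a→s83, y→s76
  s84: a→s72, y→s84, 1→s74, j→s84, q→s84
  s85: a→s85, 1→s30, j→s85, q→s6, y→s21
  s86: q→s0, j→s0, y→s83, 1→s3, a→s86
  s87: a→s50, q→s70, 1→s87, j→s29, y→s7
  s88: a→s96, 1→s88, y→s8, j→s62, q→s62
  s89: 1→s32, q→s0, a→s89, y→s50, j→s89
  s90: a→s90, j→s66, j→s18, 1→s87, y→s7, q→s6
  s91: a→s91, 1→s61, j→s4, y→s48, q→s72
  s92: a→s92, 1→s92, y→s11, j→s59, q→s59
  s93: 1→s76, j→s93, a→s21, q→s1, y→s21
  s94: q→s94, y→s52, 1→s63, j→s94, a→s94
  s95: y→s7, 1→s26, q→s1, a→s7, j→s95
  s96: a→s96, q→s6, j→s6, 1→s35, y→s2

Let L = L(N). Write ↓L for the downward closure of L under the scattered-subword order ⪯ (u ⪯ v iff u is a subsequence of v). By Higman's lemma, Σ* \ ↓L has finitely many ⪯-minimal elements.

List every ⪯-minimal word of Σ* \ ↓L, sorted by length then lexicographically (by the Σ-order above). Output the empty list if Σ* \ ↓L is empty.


|Q|=97, |F|=87, |δ|=454 (7 ε).
min D↑ (87 st, q0=0, F={45}): 0:a→1,q→0,y→2,1→3,j→0 1:a→1,q→4,y→5,1→6,j→1 2:a→5,q→2,y→2,1→7,j→8 3:a→9,q→10,y→7,1→3,j→3 4:a→4,q→4,y→4,1→11,j→12 5:a→5,q→4,y→5,1→13,j→14 6:a→15,q→16,y→17,1→6,j→6 7:a→18,q→10,y→7,1→7,j→19 8:a→14,q→8,y→8,1→20,j→8 9:a→9,q→21,y→22,1→23,j→9 10:a→21,q→10,y→10,1→24,j→10 11:a→25,q→16,y→26,1→11,j→16 12:a→12,q→12,y→12,1→27,j→12 13:a→28,q→16,y→17,1→13,j→29 14:a→14,q→30,y→14,1→31,j→14 15:a→15,q→32,y→33,1→23,j→15 16:a→32,q→16,y→34,1→27,j→16 17:a→35,q→34,y→36,1→17,j→37 18:a→18,q→21,y→22,1→38,j→39 19:a→39,q→10,y→19,1→20,j→19 20:a→40,q→10,y→10,1→20,j→20 21:a→21,q→21,y→41,1→27,j→21 22:a→22,q→41,y→42,1→43,j→22 23:a→43,q→44,y→33,1→23,j→23 24:a→45,q→24,y→24,1→24,j→24 25:a→25,q→32,y→46,1→47,j→32 26:a→48,q→34,y→49,1→26,j→34 27:a→45,q→27,y→50,1→27,j→27 28:a→28,q→32,y→33,1→38,j→51 29:a→51,q→16,y→37,1→31,j→29 30:a→30,q→30,y→30,1→52,j→12 31:a→53,q→16,y→34,1→31,j→31 32:a→32,q→32,y→54,1→27,j→32 33:a→33,q→54,y→55,1→33,j→33 34:a→56,q→34,y→57,1→50,j→34 35:a→35,q→56,y→58,1→59,j→60 36:a→61,q→45,y→36,1→36,j→62 37:a→60,q→34,y→62,1→63,j→37 38:a→43,q→44,y→33,1→38,j→64 39:a→39,q→21,y→22,1→65,j→39 40:a→40,q→21,y→41,1→65,j→40 41:a→41,q→41,y→42,1→27,j→41 42:a→45,q→42,y→42,1→27,j→42 43:a→43,q→66,y→50,1→43,j→43 44:a→66,q→44,y→54,1→27,j→44 45:a→45,q→45,y→45,1→45,j→45 46:a→46,q→54,y→55,1→46,j→54 47:a→67,q→44,y→46,1→47,j→44 48:a→48,q→56,y→68,1→69,j→56 49:a→70,q→45,y→49,1→49,j→57 50:a→45,q→50,y→55,1→50,j→50 51:a→51,q→32,y→33,1→65,j→51 52:a→71,q→16,y→34,1→52,j→16 53:a→53,q→32,y→54,1→65,j→53 54:a→54,q→54,y→55,1→50,j→54 55:a→45,q→45,y→55,1→55,j→55 56:a→56,q→56,y→72,1→50,j→56 57:a→73,q→45,y→57,1→55,j→57 58:a→58,q→45,y→55,1→58,j→58 59:a→33,q→74,y→58,1→59,j→75 60:a→60,q→56,y→58,1→76,j→60 61:a→61,q→45,y→58,1→77,j→78 62:a→78,q→45,y→62,1→79,j→62 63:a→80,q→34,y→57,1→63,j→63 64:a→43,q→44,y→33,1→65,j→64 65:a→43,q→44,y→54,1→65,j→65 66:a→66,q→66,y→50,1→27,j→66 67:a→67,q→66,y→50,1→67,j→66 68:a→68,q→45,y→55,1→68,j→72 69:a→46,q→74,y→68,1→69,j→74 70:a→70,q→45,y→68,1→81,j→73 71:a→71,q→32,y→54,1→82,j→32 72:a→72,q→45,y→55,1→55,j→72 73:a→73,q→45,y→72,1→55,j→73 74:a→54,q→74,y→72,1→50,j→74 75:a→33,q→74,y→58,1→76,j→75 76:a→33,q→74,y→72,1→76,j→76 77:a→58,q→45,y→58,1→77,j→83 78:a→78,q→45,y→58,1→84,j→78 79:a→85,q→45,y→57,1→79,j→79 80:a→80,q→56,y→72,1→76,j→80 81:a→68,q→45,y→68,1→81,j→86 82:a→67,q→44,y→54,1→82,j→44 83:a→58,q→45,y→58,1→84,j→83 84:a→58,q→45,y→72,1→84,j→84 85:a→85,q→45,y→72,1→84,j→85 86:a→72,q→45,y→72,1→55,j→86.
'1q1a': |S_i|=[95, 86, 21, 5, 1] end={s1} ∉↓L; 4/4 single-dels accept.
'aqj1a': |S_i|=[95, 86, 39, 21, 4, 1] end={s1} — reject; 5/5 del acc.
'a1yyq': |S_i|=[95, 86, 70, 43, 20, 1] end={s1} rej; 5/5 deletions ∈↓L.
'1ayya': run [95, 86, 62, 17, 5, 1] end={s1} rej; 5/5 deletions ∈↓L.
'yj1y1a': |S_i|=[95, 88, 62, 42, 16, 5, 1] end={s1} rej; 6/6 del acc.
'1a1aya': |S_i|=[95, 86, 62, 34, 13, 3, 1] end={s1} — reject; 6/6 deletions ∈↓L.
6 words, ⪯-incomp.

Antichain: [1q1a, aqj1a, a1yyq, 1ayya, yj1y1a, 1a1aya].


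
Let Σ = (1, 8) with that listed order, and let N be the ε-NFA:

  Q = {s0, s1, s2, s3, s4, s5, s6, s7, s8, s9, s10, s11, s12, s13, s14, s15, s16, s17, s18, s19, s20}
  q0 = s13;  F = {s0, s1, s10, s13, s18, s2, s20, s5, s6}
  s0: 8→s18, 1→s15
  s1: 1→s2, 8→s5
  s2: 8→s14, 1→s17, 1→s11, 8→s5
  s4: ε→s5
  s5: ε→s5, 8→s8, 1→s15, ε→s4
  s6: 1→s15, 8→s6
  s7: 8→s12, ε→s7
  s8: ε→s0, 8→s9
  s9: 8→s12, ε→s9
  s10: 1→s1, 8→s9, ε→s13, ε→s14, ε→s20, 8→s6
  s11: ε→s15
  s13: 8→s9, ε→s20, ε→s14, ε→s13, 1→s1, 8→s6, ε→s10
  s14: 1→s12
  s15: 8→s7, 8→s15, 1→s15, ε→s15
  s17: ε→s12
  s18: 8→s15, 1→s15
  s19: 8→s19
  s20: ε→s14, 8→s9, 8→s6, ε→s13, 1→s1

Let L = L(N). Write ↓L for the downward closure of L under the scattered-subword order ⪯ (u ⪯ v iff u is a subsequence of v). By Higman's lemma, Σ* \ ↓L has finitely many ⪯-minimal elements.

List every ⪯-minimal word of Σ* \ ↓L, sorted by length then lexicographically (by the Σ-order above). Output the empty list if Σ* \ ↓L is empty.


A = [81, 111, 18888].

|Q|=21, |F|=9, |δ|=49 (18 ε).
min D↑ (8 st, q0=0, F={5}): 0:1→1,8→2 1:1→3,8→4 2:1→5,8→2 3:1→5,8→4 4:1→5,8→6 5:1→5,8→5 6:1→5,8→7 7:1→5,8→5 (ε-aug+det+¬).
'81': run [18, 11, 3] end={s12,s15,s7} rej; 2/2 deletions ∈↓L.
'111': run [18, 14, 13, 5] end={s11,s12,s15,s17,s7} rej; 3/3 single-dels accept.
'18888': run [18, 14, 10, 7, 5, 3] end={s12,s15,s7} — reject; 5/5 single-dels accept.
3 minimals (antichain).


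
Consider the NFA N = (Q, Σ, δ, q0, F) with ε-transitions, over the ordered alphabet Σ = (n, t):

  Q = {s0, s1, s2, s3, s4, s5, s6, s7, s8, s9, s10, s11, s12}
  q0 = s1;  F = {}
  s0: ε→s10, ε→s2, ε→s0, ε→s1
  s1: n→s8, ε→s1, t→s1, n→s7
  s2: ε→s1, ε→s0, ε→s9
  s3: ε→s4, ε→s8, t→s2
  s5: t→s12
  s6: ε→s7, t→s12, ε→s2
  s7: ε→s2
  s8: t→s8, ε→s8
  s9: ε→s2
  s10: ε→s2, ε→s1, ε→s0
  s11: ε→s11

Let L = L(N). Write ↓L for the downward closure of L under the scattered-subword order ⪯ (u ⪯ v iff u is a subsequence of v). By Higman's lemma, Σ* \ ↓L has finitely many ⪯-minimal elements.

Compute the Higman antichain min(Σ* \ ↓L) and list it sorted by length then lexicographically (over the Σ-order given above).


|Q|=13, |F|=0, |δ|=26 (19 ε).
min D↑ (1 st, q0=0, F={0}): 0:n→0,t→0 (ε-aug+det+¬).
ε ∈ L(D↑) ⇒ ↓L = ∅.

min(Σ*\↓L) = [ε].


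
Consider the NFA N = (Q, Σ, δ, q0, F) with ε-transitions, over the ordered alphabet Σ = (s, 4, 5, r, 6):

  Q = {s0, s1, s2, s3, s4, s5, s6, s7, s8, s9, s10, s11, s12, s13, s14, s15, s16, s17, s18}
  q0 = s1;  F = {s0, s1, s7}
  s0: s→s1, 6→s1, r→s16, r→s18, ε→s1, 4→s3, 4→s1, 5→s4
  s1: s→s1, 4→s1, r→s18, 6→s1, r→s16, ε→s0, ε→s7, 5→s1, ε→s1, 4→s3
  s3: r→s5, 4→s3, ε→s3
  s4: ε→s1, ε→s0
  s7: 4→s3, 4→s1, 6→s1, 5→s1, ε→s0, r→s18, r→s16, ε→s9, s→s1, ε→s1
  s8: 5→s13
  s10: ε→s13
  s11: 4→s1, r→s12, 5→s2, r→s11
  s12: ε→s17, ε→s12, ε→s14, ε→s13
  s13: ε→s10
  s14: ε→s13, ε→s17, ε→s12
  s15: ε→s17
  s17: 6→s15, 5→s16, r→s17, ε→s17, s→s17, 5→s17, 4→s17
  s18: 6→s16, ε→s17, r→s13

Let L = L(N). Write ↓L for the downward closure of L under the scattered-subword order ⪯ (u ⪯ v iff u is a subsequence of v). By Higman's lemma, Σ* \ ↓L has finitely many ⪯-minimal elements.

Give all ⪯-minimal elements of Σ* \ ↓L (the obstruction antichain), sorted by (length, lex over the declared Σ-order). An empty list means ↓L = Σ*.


|Q|=19, |F|=3, |δ|=58 (22 ε).
min D↑ (2 st, q0=0, F={1}): 0:s→0,4→0,5→0,r→1,6→0 1:s→1,4→1,5→1,r→1,6→1 [Hopcroft].
'r': N↓-sim [13, 7] end={s10,s13,s15,s16,s17,s18,s5} — reject; 1/1 del acc.
1 minimals (antichain).

Antichain: [r].


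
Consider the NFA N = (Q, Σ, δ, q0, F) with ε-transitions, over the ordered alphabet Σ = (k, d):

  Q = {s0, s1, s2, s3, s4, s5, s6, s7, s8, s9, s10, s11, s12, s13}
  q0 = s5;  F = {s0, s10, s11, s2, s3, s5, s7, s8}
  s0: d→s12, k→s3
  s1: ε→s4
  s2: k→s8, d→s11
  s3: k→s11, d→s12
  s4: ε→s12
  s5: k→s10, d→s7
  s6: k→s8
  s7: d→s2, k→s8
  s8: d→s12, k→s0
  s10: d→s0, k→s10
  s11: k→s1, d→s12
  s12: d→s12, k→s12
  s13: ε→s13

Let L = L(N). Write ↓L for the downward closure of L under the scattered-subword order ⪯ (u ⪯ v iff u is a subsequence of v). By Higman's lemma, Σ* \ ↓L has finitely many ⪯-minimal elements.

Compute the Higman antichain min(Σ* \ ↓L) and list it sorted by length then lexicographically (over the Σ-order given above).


|Q|=14, |F|=8, |δ|=22 (3 ε).
min D↑ (9 st, q0=0, F={7}): 0:k→1,d→2 1:k→1,d→3 2:k→4,d→5 3:k→6,d→7 4:k→3,d→7 5:k→4,d→8 6:k→8,d→7 7:k→7,d→7 8:k→7,d→7.
'kdd': N↓-sim [11, 8, 6, 1] end={s12} — reject; 3/3 deletions ∈↓L.
'dkd': run [11, 9, 7, 1] end={s12} rej; 3/3 deletions ∈↓L.
'dddk': |S_i|=[11, 9, 8, 4, 3] end={s1,s12,s4} ∉↓L; 4/4 del acc.
'dddd': |S_i|=[11, 9, 8, 4, 1] end={s12} — reject; 4/4 deletions ∈↓L.
'kdkkk': run [11, 8, 6, 5, 4, 3] end={s1,s12,s4} rej; 5/5 single-dels accept.
'dkkkkk': run [11, 9, 7, 6, 5, 4, 3] end={s1,s12,s4} ∉↓L; 6/6 del acc.
6 obstructions.

A = [kdd, dkd, dddk, dddd, kdkkk, dkkkkk].


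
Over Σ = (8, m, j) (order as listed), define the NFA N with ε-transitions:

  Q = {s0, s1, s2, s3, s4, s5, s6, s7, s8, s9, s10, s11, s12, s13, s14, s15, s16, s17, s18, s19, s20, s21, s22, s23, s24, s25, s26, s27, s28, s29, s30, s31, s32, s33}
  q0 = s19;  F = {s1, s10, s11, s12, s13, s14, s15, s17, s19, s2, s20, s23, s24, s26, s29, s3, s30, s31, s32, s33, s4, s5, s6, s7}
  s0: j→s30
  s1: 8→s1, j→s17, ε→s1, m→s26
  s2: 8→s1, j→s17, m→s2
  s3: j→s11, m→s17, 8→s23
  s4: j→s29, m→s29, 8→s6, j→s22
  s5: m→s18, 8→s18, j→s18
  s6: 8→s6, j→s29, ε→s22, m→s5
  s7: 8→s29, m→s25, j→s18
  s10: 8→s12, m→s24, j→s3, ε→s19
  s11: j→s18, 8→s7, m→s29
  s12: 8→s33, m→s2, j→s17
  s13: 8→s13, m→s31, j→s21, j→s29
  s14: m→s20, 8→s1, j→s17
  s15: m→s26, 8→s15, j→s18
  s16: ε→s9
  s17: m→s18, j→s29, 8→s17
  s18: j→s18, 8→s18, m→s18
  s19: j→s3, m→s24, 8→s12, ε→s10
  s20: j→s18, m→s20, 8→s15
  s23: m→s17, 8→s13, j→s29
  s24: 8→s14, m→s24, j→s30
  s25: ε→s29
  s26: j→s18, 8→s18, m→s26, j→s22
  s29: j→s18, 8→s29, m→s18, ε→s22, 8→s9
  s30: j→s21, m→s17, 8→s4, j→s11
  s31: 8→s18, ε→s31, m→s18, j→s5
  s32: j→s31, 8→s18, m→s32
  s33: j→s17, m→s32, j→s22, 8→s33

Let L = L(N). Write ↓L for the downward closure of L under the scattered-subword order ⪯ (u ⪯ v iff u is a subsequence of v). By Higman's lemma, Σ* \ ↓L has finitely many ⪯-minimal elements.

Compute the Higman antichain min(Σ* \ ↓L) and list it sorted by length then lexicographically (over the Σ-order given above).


|Q|=34, |F|=24, |δ|=90 (8 ε).
min D↑ (24 st, q0=0, F={13}): 0:8→1,m→2,j→3 1:8→4,m→5,j→6 2:8→7,m→2,j→8 3:8→9,m→6,j→10 4:8→4,m→11,j→6 5:8→12,m→5,j→6 6:8→6,m→13,j→14 7:8→12,m→15,j→6 8:8→16,m→6,j→10 9:8→17,m→6,j→14 10:8→18,m→14,j→13 11:8→13,m→11,j→19 12:8→12,m→20,j→6 13:8→13,m→13,j→13 14:8→14,m→13,j→13 15:8→21,m→15,j→13 16:8→22,m→14,j→14 17:8→17,m→19,j→14 18:8→14,m→14,j→13 19:8→13,m→13,j→23 20:8→13,m→20,j→13 21:8→21,m→20,j→13 22:8→22,m→23,j→14 23:8→13,m→13,j→13 (ε-aug+det+¬).
'8jm': |S_i|=[29, 23, 8, 1] end={s18} ∉↓L; 3/3 deletions ∈↓L.
'jmm': N↓-sim [29, 17, 8, 1] end={s18} ∉↓L; 3/3 single-dels accept.
'jjj': |S_i|=[29, 17, 9, 1] end={s18} — reject; 3/3 single-dels accept.
'88m8': |S_i|=[29, 23, 15, 6, 1] end={s18} — reject; 4/4 deletions ∈↓L.
'm8mj': |S_i|=[29, 22, 15, 9, 2] end={s18,s22} rej; 4/4 single-dels accept.
'jj88m': run [29, 17, 9, 6, 4, 1] end={s18} rej; 5/5 deletions ∈↓L.
6 obstructions.

min(Σ*\↓L) = [8jm, jmm, jjj, 88m8, m8mj, jj88m].


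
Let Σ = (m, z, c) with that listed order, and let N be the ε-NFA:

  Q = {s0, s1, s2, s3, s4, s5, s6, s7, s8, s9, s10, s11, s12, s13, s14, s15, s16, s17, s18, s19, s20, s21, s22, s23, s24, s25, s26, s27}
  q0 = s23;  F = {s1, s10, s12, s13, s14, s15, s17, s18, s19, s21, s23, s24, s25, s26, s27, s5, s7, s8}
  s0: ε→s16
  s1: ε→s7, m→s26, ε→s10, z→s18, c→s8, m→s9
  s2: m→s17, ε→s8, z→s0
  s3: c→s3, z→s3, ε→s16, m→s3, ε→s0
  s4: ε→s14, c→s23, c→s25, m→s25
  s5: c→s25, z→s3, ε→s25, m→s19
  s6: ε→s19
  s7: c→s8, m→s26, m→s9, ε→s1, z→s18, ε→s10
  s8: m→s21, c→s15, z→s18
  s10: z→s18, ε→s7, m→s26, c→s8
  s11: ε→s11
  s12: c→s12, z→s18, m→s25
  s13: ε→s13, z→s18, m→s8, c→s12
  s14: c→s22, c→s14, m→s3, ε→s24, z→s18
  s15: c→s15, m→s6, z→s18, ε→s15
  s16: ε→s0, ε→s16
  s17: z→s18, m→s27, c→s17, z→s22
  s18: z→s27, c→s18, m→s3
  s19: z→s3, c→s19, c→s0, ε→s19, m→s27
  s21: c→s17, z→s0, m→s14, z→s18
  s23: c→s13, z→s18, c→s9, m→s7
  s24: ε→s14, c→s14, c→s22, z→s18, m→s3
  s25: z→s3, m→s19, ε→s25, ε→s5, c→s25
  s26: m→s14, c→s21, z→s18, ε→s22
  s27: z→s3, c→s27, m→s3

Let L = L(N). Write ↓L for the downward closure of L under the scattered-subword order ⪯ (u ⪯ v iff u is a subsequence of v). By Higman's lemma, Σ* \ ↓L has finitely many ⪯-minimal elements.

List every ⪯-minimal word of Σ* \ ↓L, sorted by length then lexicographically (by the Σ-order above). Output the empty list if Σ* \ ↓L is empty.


Antichain: [zm, zzz, mmmm, ccmz].

|Q|=28, |F|=18, |δ|=93 (23 ε).
min D↑ (15 st, q0=0, F={6}): 0:m→1,z→2,c→3 1:m→4,z→2,c→5 2:m→6,z→7,c→2 3:m→5,z→2,c→8 4:m→9,z→2,c→10 5:m→10,z→2,c→11 6:m→6,z→6,c→6 7:m→6,z→6,c→7 8:m→12,z→2,c→8 9:m→6,z→2,c→9 10:m→9,z→2,c→13 11:m→14,z→2,c→11 12:m→14,z→6,c→12 13:m→7,z→2,c→13 14:m→7,z→6,c→14.
'zm': N↓-sim [24, 6, 3] end={s0,s16,s3} rej; 2/2 single-dels accept.
'zzz': |S_i|=[24, 6, 4, 3] end={s0,s16,s3} — reject; 3/3 deletions ∈↓L.
'mmmm': |S_i|=[24, 21, 14, 8, 3] end={s0,s16,s3} rej; 4/4 deletions ∈↓L.
'ccmz': |S_i|=[24, 19, 15, 8, 3] end={s0,s16,s3} ∉↓L; 4/4 single-dels accept.
4 minimals (antichain).


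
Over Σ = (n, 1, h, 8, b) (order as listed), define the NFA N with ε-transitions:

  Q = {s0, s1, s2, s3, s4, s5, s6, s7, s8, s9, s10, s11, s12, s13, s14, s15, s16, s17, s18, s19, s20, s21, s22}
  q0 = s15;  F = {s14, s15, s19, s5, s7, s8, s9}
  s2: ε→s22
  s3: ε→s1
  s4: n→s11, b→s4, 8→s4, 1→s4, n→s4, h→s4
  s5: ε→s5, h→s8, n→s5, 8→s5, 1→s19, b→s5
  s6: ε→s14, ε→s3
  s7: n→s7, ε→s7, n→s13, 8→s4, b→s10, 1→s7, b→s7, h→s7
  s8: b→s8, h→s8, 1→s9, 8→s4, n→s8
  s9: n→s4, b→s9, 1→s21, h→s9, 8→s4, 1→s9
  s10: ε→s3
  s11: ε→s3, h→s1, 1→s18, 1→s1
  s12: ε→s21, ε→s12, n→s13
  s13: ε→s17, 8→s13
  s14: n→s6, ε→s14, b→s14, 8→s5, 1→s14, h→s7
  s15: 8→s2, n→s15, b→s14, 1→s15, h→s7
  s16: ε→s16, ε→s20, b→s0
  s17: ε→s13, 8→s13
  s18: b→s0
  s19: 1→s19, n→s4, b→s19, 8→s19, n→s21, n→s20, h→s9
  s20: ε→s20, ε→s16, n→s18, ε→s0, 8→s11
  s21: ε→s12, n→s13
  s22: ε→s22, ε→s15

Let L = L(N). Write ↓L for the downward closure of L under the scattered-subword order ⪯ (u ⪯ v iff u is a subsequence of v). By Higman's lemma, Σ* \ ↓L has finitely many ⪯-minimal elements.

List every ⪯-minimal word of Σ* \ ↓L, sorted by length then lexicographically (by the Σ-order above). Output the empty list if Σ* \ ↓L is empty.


|Q|=23, |F|=7, |δ|=78 (21 ε).
min D↑ (8 st, q0=0, F={3}): 0:n→0,1→0,h→1,8→0,b→2 1:n→1,1→1,h→1,8→3,b→1 2:n→2,1→2,h→1,8→4,b→2 3:n→3,1→3,h→3,8→3,b→3 4:n→4,1→5,h→6,8→4,b→4 5:n→3,1→5,h→7,8→5,b→5 6:n→6,1→7,h→6,8→3,b→6 7:n→3,1→7,h→7,8→3,b→7 (ε-aug+det+¬).
'h8': |S_i|=[23, 14, 8] end={s0,s1,s11,s13,s17,s18,s3,s4} rej; 2/2 single-dels accept.
'b81n': |S_i|=[23, 20, 16, 14, 12] end={s0,s1,s11,s12,s13,s16,s17,s18,s20,s21,s3,s4} rej; 4/4 deletions ∈↓L.
2 words, ⪯-incomp.

min(Σ*\↓L) = [h8, b81n].


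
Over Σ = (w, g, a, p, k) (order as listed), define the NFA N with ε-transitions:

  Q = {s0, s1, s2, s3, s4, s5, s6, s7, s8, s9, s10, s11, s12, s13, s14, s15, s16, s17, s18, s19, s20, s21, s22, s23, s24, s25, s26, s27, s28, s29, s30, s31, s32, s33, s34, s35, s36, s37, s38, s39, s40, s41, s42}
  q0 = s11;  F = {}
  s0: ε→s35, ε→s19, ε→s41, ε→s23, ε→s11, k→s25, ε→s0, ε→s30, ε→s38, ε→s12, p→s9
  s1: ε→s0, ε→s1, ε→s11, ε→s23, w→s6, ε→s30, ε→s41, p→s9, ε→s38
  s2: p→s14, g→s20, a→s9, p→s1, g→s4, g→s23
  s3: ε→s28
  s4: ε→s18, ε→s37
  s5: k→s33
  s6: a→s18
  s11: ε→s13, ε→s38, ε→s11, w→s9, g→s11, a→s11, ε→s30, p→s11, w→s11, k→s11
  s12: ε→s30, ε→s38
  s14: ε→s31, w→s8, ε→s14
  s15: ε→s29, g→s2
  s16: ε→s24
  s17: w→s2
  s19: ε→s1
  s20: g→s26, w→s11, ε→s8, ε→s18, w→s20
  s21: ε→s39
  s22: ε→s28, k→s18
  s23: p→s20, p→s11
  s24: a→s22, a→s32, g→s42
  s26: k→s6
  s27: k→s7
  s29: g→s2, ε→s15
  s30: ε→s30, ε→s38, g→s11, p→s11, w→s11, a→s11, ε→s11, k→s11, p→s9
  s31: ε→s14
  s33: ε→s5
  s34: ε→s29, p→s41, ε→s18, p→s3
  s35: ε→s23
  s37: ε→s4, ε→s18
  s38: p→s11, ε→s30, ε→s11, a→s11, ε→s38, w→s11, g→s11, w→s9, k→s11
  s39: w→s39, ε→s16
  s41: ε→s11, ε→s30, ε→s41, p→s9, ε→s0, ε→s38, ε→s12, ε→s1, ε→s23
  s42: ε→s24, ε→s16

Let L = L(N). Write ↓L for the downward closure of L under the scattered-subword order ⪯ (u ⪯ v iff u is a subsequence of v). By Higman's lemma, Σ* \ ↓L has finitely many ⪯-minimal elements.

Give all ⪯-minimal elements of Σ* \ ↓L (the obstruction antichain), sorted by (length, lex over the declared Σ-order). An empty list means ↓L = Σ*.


|Q|=43, |F|=0, |δ|=108 (59 ε).
min D↑ (1 st, q0=0, F={0}): 0:w→0,g→0,a→0,p→0,k→0 [Hopcroft].
ε ∈ L(D↑) ⇒ ↓L = ∅.

Antichain: [ε].


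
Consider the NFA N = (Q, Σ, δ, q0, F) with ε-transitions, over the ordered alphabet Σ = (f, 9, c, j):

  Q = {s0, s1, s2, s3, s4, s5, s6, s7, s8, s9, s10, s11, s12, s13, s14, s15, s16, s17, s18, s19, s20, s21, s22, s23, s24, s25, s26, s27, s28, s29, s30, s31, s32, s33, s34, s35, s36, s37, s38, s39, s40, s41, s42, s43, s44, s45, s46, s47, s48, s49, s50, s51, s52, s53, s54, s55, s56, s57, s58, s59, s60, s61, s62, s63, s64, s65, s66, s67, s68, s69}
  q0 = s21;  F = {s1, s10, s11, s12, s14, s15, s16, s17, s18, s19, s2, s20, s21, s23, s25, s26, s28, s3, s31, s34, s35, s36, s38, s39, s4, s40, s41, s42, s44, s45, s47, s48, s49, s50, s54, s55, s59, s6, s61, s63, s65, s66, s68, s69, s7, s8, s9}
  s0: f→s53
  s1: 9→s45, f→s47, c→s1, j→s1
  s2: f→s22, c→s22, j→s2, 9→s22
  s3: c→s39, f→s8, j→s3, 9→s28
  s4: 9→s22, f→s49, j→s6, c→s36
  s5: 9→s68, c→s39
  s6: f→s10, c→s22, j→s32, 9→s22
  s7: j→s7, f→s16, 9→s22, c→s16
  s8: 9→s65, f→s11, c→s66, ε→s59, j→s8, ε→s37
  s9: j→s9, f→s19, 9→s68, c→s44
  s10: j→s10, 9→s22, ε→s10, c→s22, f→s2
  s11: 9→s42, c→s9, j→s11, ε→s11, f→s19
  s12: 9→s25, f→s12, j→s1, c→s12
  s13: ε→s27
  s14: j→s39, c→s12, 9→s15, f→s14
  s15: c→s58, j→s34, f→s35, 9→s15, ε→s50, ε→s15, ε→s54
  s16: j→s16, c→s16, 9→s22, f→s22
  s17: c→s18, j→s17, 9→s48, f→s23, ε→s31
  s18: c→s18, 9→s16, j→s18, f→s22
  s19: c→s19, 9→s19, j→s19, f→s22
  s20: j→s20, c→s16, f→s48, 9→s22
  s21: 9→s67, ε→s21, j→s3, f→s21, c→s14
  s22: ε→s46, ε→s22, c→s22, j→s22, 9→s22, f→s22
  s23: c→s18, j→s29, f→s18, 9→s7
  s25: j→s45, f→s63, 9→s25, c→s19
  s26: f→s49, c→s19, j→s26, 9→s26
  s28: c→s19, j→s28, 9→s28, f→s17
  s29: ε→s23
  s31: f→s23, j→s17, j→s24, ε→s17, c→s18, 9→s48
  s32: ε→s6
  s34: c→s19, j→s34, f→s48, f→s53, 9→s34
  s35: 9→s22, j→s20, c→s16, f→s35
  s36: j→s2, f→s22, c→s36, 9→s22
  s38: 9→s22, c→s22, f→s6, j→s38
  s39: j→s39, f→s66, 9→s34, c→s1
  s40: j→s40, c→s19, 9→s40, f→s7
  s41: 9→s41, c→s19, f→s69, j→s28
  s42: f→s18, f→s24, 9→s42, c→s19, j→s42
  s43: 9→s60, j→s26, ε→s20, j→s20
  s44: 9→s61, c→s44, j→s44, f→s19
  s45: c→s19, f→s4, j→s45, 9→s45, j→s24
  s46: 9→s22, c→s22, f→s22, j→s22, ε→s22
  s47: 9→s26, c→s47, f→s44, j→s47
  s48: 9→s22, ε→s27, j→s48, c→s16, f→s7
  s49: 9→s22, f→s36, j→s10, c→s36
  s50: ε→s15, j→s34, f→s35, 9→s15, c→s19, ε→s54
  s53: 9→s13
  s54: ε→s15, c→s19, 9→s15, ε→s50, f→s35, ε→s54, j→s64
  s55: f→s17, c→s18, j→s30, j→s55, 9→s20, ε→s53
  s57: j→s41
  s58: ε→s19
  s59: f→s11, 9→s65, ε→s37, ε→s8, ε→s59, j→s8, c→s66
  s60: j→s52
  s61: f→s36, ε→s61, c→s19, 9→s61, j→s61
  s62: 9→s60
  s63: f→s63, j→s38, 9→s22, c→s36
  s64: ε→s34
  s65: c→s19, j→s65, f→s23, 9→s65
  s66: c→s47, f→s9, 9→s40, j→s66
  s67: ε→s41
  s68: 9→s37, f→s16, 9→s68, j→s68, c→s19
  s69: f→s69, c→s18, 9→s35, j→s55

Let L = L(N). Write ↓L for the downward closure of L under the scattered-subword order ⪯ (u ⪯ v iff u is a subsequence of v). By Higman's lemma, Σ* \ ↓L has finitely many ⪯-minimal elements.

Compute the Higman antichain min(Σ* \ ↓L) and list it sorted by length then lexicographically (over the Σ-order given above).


|Q|=70, |F|=47, |δ|=243 (31 ε).
min D↑ (44 st, q0=0, F={14}): 0:f→0,9→1,c→2,j→3 1:f→4,9→1,c→5,j→6 2:f→2,9→7,c→8,j→9 3:f→10,9→6,c→9,j→3 4:f→4,9→11,c→12,j→13 5:f→14,9→5,c→5,j→5 6:f→15,9→6,c→5,j→6 7:f→11,9→7,c→5,j→16 8:f→8,9→17,c→8,j→18 9:f→19,9→16,c→18,j→9 10:f→20,9→21,c→19,j→10 11:f→11,9→14,c→22,j→23 12:f→14,9→22,c→12,j→12 13:f→15,9→23,c→12,j→13 14:f→14,9→14,c→14,j→14 15:f→24,9→25,c→12,j→15 16:f→25,9→16,c→5,j→16 17:f→26,9→17,c→5,j→27 18:f→28,9→27,c→18,j→18 19:f→29,9→30,c→28,j→19 20:f→5,9→31,c→29,j→20 21:f→24,9→21,c→5,j→21 22:f→14,9→14,c→22,j→22 23:f→25,9→14,c→22,j→23 24:f→12,9→32,c→12,j→24 25:f→32,9→14,c→22,j→25 26:f→26,9→14,c→33,j→34 27:f→35,9→27,c→5,j→27 28:f→36,9→37,c→28,j→28 29:f→5,9→38,c→36,j→29 30:f→32,9→30,c→5,j→30 31:f→12,9→31,c→5,j→31 32:f→22,9→14,c→22,j→32 33:f→14,9→14,c→33,j→39 34:f→40,9→14,c→14,j→34 35:f→41,9→14,c→33,j→40 36:f→5,9→42,c→36,j→36 37:f→41,9→37,c→5,j→37 38:f→22,9→38,c→5,j→38 39:f→14,9→14,c→14,j→39 40:f→43,9→14,c→14,j→40 41:f→33,9→14,c→33,j→43 42:f→33,9→42,c→5,j→42 43:f→39,9→14,c→14,j→43.
'9cf': |S_i|=[60, 47, 8, 2] end={s22,s46} — reject; 3/3 deletions ∈↓L.
'9f99': |S_i|=[60, 47, 28, 9, 2] end={s22,s46} ∉↓L; 4/4 single-dels accept.
'c9f9': N↓-sim [60, 43, 34, 19, 4] end={s13,s22,s27,s46} — reject; 4/4 deletions ∈↓L.
'jffff': run [60, 47, 36, 20, 8, 2] end={s22,s46} ∉↓L; 5/5 del acc.
'cc9fjc': run [60, 43, 24, 18, 11, 7, 2] end={s22,s46} ∉↓L; 6/6 single-dels accept.
5 obstructions.

Antichain: [9cf, 9f99, c9f9, jffff, cc9fjc].


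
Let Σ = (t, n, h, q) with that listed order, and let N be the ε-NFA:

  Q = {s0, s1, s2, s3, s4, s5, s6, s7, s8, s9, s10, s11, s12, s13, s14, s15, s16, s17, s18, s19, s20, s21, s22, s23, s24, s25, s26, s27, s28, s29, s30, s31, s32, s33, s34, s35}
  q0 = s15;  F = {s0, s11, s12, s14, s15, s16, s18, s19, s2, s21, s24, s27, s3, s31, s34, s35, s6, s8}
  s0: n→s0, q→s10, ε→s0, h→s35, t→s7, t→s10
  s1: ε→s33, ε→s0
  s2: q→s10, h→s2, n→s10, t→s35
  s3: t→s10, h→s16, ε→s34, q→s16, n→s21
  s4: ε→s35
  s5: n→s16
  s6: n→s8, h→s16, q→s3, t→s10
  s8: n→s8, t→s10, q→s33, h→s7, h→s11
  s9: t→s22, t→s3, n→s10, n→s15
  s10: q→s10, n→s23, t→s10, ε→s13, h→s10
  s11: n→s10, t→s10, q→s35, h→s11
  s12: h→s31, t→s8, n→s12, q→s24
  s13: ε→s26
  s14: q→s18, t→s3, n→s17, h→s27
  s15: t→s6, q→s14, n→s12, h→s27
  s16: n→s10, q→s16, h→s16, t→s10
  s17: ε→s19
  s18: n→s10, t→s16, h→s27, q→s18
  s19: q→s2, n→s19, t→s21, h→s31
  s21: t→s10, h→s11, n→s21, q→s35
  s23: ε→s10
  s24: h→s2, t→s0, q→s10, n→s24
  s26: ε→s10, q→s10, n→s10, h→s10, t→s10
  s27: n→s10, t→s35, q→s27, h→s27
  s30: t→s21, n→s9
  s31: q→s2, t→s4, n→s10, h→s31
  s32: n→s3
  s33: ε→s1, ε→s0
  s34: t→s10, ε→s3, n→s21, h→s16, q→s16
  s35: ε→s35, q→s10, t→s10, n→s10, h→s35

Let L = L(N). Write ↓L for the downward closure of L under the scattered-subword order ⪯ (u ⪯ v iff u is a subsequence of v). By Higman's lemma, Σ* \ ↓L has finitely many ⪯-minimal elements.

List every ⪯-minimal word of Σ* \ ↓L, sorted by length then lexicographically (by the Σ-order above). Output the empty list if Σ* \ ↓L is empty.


|Q|=36, |F|=18, |δ|=104 (14 ε).
min D↑ (18 st, q0=0, F={5}): 0:t→1,n→2,h→3,q→4 1:t→5,n→6,h→7,q→8 2:t→6,n→2,h→9,q→10 3:t→11,n→5,h→3,q→3 4:t→8,n→12,h→3,q→13 5:t→5,n→5,h→5,q→5 6:t→5,n→6,h→14,q→15 7:t→5,n→5,h→7,q→7 8:t→5,n→16,h→7,q→7 9:t→11,n→5,h→9,q→17 10:t→15,n→10,h→17,q→5 11:t→5,n→5,h→11,q→5 12:t→16,n→12,h→9,q→17 13:t→7,n→5,h→3,q→13 14:t→5,n→5,h→14,q→11 15:t→5,n→15,h→11,q→5 16:t→5,n→16,h→14,q→11 17:t→11,n→5,h→17,q→5.
'tt': N↓-sim [27, 17, 5] end={s10,s13,s23,s26,s7} — reject; 2/2 del acc.
'hn': |S_i|=[27, 12, 4] end={s10,s13,s23,s26} — reject; 2/2 del acc.
'nqq': |S_i|=[27, 19, 11, 4] end={s10,s13,s23,s26} — reject; 3/3 deletions ∈↓L.
'htq': N↓-sim [27, 12, 6, 4] end={s10,s13,s23,s26} — reject; 3/3 deletions ∈↓L.
'qqn': N↓-sim [27, 23, 9, 4] end={s10,s13,s23,s26} rej; 3/3 deletions ∈↓L.
5 minimals (antichain).

Antichain: [tt, hn, nqq, htq, qqn].


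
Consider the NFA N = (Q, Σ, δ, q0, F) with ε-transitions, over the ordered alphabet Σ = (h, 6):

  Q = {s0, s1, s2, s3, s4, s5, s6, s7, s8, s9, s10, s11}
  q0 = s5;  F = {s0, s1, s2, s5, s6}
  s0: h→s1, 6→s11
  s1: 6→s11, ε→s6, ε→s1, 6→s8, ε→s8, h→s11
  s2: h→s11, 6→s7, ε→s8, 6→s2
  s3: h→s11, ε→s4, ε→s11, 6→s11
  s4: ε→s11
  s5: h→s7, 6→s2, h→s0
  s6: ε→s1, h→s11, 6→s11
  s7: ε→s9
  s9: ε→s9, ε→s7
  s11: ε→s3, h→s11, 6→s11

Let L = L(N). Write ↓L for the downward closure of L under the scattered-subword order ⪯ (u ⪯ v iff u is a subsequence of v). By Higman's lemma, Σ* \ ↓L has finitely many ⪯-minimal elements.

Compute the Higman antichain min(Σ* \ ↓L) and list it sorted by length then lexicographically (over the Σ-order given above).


Antichain: [h6, 6h, hhh].

|Q|=12, |F|=5, |δ|=29 (12 ε).
min D↑ (5 st, q0=0, F={4}): 0:h→1,6→2 1:h→3,6→4 2:h→4,6→2 3:h→4,6→4 4:h→4,6→4.
'h6': N↓-sim [11, 9, 4] end={s11,s3,s4,s8} rej; 2/2 deletions ∈↓L.
'6h': run [11, 7, 3] end={s11,s3,s4} — reject; 2/2 del acc.
'hhh': run [11, 9, 6, 3] end={s11,s3,s4} rej; 3/3 deletions ∈↓L.
3 minimals (antichain).


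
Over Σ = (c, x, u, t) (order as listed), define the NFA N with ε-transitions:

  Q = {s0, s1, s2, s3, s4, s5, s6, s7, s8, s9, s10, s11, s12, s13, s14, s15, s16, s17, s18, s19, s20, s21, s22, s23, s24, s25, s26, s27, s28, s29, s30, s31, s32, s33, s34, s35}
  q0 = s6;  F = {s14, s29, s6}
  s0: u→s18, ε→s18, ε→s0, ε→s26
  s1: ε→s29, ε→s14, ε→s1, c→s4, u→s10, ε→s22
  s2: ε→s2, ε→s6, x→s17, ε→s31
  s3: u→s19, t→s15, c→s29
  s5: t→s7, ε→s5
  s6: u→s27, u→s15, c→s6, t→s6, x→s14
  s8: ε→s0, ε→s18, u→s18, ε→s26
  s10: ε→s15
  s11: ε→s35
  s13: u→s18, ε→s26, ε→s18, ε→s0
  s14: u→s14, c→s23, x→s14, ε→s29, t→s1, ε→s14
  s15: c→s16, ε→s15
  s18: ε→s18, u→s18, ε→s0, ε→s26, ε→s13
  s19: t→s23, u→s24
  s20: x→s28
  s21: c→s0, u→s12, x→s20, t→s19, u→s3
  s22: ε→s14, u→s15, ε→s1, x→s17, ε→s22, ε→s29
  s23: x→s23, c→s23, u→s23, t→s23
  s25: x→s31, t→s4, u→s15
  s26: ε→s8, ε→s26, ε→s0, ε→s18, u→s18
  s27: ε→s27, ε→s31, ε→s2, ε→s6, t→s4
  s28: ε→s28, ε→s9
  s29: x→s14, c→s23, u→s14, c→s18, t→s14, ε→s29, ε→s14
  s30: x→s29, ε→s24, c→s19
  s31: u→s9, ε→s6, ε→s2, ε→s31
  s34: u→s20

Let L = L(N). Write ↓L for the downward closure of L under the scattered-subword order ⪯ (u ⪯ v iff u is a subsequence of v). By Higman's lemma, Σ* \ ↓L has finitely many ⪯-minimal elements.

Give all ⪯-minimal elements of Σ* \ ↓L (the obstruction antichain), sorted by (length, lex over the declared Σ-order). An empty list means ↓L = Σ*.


Antichain: [xc].

|Q|=36, |F|=3, |δ|=95 (46 ε).
min D↑ (3 st, q0=0, F={2}): 0:c→0,x→1,u→0,t→0 1:c→2,x→1,u→1,t→1 2:c→2,x→2,u→2,t→2 [Hopcroft].
'xc': N↓-sim [20, 15, 8] end={s0,s13,s16,s18,s23,s26,s4,s8} rej; 2/2 deletions ∈↓L.
1 obstructions.
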